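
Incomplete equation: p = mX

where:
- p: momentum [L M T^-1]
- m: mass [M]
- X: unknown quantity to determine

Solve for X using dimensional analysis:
X = v (velocity), dimensions [L T^-1]

p has dimensions [L M T^-1]; the rest of the RHS (m) has dimensions [M].
So X must have dimensions [L T^-1] — X = v (velocity).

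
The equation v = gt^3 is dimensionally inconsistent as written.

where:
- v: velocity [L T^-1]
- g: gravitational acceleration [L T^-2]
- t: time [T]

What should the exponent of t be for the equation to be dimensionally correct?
The exponent of t should be 1: v = gt

The LHS v has dimensions [L T^-1]; t has dimensions [T].
As written, the RHS gt^3 (exponent 3 on t) has dimensions [L T], which does not match.
With exponent 1, the RHS gt has dimensions [L T^-1], matching the LHS.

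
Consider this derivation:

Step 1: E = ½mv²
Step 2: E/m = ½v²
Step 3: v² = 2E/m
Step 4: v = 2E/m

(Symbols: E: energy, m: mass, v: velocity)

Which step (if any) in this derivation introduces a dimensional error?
Step 4

Step 1: E = ½mv² → LHS [L^2 M T^-2], RHS [L^2 M T^-2] ✓
Step 2: E/m = ½v² → LHS [L^2 T^-2], RHS [L^2 T^-2] ✓
Step 3: v² = 2E/m → LHS [L^2 T^-2], RHS [L^2 T^-2] ✓
Step 4: v = 2E/m → LHS [L T^-1], RHS [L^2 T^-2] ✗

The first dimensional inconsistency appears in step 4: v = 2E/m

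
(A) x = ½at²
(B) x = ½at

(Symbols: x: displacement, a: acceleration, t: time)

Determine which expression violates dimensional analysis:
(B)

(A) x = ½at²: LHS [L], RHS [L] ✓
(B) x = ½at: LHS [L], RHS [L T^-1] ✗

Expression (B) x = ½at is dimensionally incorrect.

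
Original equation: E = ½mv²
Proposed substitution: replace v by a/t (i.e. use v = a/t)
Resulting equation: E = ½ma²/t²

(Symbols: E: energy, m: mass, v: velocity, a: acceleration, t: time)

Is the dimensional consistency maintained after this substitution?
No

[v] = [L T^-1] and [a/t] = [L T^-3]. These differ, so the substitution replaces a quantity by one of different dimensions and the result E = ½ma²/t² has LHS [L^2 M T^-2] vs RHS [L^2 M T^-6] — inconsistent.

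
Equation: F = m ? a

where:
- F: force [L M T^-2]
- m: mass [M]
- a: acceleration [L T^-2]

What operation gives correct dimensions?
multiplication (×): F = m × a

F [L M T^-2]; m [M]; a [L T^-2].
m × a → [L M T^-2] ✓
m ÷ a → [L^-1 M T^2] ✗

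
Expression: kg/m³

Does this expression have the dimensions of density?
Yes

The expression kg/m³ has dimensions [L^-3 M], which is exactly density [L^-3 M].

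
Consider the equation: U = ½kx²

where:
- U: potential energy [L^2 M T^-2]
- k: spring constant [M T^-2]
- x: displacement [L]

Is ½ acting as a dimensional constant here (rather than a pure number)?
No

U has dimensions [L^2 M T^-2] and kx² already has dimensions [L^2 M T^-2], so the equation balances without ½ contributing any dimensions. ½ is a pure (dimensionless) number; changing or removing it would not affect dimensional consistency.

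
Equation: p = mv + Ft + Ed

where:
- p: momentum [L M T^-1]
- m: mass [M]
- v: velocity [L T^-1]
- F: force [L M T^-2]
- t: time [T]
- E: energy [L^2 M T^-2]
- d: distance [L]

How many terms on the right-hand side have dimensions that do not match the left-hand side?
1

LHS p: [L M T^-1]
- mv: [L M T^-1] ✓
- Ft: [L M T^-1] ✓
- Ed: [L^3 M T^-2] ✗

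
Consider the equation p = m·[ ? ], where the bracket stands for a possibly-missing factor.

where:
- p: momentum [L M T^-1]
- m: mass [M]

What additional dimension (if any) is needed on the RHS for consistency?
[L T^-1] — velocity (e.g. v)

p has dimensions [L M T^-1]; m has dimensions [M].
The bracketed factor must supply [L M T^-1] / [M] = [L T^-1].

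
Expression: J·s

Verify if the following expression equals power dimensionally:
No

The expression J·s has dimensions [L^2 M T^-1], but power has dimensions [L^2 M T^-3].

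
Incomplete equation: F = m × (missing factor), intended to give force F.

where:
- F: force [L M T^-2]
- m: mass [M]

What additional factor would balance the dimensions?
a (acceleration), dimensions [L T^-2]

F has dimensions [L M T^-2] and m has dimensions [M].
The missing factor must have dimensions [L M T^-2] / [M] = [L T^-2], i.e. acceleration (a).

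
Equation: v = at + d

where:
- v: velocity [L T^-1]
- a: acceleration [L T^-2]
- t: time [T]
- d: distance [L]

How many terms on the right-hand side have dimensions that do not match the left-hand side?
1

LHS v: [L T^-1]
- at: [L T^-1] ✓
- d: [L] ✗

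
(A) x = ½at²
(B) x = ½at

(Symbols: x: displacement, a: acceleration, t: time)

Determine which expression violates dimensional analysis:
(B)

(A) x = ½at²: LHS [L], RHS [L] ✓
(B) x = ½at: LHS [L], RHS [L T^-1] ✗

Expression (B) x = ½at is dimensionally incorrect.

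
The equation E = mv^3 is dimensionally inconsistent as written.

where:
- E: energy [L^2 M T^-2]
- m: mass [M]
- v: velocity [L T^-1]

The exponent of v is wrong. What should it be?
The exponent of v should be 2: E = mv^2

The LHS E has dimensions [L^2 M T^-2]; v has dimensions [L T^-1].
As written, the RHS mv^3 (exponent 3 on v) has dimensions [L^3 M T^-3], which does not match.
With exponent 2, the RHS mv^2 has dimensions [L^2 M T^-2], matching the LHS.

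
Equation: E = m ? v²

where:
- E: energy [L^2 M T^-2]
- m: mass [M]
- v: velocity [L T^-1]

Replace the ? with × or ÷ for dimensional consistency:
multiplication (×): E = m × v²

E [L^2 M T^-2]; m [M]; v² [L^2 T^-2].
m × v² → [L^2 M T^-2] ✓
m ÷ v² → [L^-2 M T^2] ✗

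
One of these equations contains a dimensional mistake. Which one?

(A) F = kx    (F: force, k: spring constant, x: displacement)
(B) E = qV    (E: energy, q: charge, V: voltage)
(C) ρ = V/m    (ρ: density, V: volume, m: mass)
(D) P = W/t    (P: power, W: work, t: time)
(C) ρ = V/m

The equation (C) ρ = V/m is dimensionally incorrect.

LHS (ρ): [L^-3 M]
RHS (V/m): [L^3 M^-1] ✗

The dimensions do not match. The other three equations balance.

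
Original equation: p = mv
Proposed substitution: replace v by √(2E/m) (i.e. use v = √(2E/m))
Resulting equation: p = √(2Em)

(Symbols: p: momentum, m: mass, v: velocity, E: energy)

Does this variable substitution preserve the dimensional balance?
Yes

[v] = [L T^-1] and [√(2E/m)] = [L T^-1]. These match, so the substitution replaces a quantity by one of the same dimensions and the result p = √(2Em) has LHS [L M T^-1] vs RHS [L M T^-1] — still consistent.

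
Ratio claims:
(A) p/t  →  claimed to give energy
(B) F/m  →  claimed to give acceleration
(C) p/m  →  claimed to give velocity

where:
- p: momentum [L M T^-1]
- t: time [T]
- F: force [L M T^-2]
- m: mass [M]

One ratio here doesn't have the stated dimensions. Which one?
(A) p/t does not give energy

(A) p/t: [L M T^-2] ≠ energy [L^2 M T^-2] ✗
(B) F/m: [L T^-2] = acceleration [L T^-2] ✓
(C) p/m: [L T^-1] = velocity [L T^-1] ✓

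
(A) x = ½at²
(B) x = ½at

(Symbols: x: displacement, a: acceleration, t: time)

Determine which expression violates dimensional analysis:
(B)

(A) x = ½at²: LHS [L], RHS [L] ✓
(B) x = ½at: LHS [L], RHS [L T^-1] ✗

Expression (B) x = ½at is dimensionally incorrect.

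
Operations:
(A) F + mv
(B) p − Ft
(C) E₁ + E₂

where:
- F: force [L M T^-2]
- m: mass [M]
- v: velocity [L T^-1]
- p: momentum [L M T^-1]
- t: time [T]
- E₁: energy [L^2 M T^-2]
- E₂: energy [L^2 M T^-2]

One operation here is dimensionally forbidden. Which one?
(A) F + mv

(A) F + mv: F [L M T^-2] and mv [L M T^-1] — different dimensions cannot be added/subtracted ✗
(B) p − Ft: p [L M T^-1] and Ft [L M T^-1] — same dimensions ✓
(C) E₁ + E₂: E₁ [L^2 M T^-2] and E₂ [L^2 M T^-2] — same dimensions ✓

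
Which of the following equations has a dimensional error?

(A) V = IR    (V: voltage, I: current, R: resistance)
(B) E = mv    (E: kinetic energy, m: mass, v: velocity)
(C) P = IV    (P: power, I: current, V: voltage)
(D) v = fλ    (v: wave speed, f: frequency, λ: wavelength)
(B) E = mv

The equation (B) E = mv is dimensionally incorrect.

LHS (E): [L^2 M T^-2]
RHS (mv): [L M T^-1] ✗

The dimensions do not match. The other three equations balance.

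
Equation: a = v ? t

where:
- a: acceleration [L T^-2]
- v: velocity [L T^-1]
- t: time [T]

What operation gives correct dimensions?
division (÷): a = v ÷ t

a [L T^-2]; v [L T^-1]; t [T].
v × t → [L] ✗
v ÷ t → [L T^-2] ✓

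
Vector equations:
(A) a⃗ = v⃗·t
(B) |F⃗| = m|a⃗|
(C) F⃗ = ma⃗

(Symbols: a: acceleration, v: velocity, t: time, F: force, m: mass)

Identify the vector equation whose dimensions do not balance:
(A) a⃗ = v⃗·t

(A) a⃗ = v⃗·t: LHS [L T^-2], RHS [L] ✗ — acceleration is velocity per time; should be v⃗/t
(B) |F⃗| = m|a⃗|: LHS [L M T^-2], RHS [L M T^-2] ✓ — magnitudes of vectors are scalars
(C) F⃗ = ma⃗: LHS [L M T^-2], RHS [L M T^-2] ✓ — Force and acceleration are vectors, mass is a scalar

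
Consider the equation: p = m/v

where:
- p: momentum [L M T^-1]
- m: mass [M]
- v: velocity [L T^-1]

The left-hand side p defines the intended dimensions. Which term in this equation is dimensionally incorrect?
The right-hand side term m/v

p has dimensions [L M T^-1], but m/v has dimensions [L^-1 M T], so the term m/v is dimensionally wrong for p.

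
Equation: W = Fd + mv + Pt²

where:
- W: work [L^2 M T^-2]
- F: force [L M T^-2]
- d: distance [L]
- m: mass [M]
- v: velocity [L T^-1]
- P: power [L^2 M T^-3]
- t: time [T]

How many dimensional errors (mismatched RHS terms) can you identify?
2

LHS W: [L^2 M T^-2]
- Fd: [L^2 M T^-2] ✓
- mv: [L M T^-1] ✗
- Pt²: [L^2 M T^-1] ✗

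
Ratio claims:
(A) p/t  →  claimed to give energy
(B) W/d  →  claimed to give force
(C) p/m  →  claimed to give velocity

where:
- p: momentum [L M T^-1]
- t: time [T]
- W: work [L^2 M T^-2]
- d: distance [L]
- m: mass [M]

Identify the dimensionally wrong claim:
(A) p/t does not give energy

(A) p/t: [L M T^-2] ≠ energy [L^2 M T^-2] ✗
(B) W/d: [L M T^-2] = force [L M T^-2] ✓
(C) p/m: [L T^-1] = velocity [L T^-1] ✓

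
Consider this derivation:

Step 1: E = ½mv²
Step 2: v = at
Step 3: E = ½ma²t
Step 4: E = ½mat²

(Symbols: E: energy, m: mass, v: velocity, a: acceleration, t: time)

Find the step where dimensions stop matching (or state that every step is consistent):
Step 3

Step 1: E = ½mv² → LHS [L^2 M T^-2], RHS [L^2 M T^-2] ✓
Step 2: v = at → LHS [L T^-1], RHS [L T^-1] ✓
Step 3: E = ½ma²t → LHS [L^2 M T^-2], RHS [L^2 M T^-3] ✗

The first dimensional inconsistency appears in step 3: E = ½ma²t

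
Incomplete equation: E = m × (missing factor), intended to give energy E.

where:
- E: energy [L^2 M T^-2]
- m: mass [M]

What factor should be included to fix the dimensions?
v² (velocity squared), dimensions [L^2 T^-2]

E has dimensions [L^2 M T^-2] and m has dimensions [M].
The missing factor must have dimensions [L^2 M T^-2] / [M] = [L^2 T^-2], i.e. velocity squared (v²).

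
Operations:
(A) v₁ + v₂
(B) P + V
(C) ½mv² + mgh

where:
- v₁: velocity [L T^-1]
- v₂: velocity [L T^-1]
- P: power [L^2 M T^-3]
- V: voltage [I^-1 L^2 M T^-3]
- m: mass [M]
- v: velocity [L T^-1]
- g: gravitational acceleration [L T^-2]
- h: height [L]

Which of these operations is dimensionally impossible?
(B) P + V

(A) v₁ + v₂: v₁ [L T^-1] and v₂ [L T^-1] — same dimensions ✓
(B) P + V: P [L^2 M T^-3] and V [I^-1 L^2 M T^-3] — different dimensions cannot be added/subtracted ✗
(C) ½mv² + mgh: ½mv² [L^2 M T^-2] and mgh [L^2 M T^-2] — same dimensions ✓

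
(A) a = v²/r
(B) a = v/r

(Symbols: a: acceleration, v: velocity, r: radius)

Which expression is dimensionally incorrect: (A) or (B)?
(B)

(A) a = v²/r: LHS [L T^-2], RHS [L T^-2] ✓
(B) a = v/r: LHS [L T^-2], RHS [T^-1] ✗

Expression (B) a = v/r is dimensionally incorrect.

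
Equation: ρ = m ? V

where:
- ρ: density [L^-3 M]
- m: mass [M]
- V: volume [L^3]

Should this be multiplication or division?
division (÷): ρ = m ÷ V

ρ [L^-3 M]; m [M]; V [L^3].
m × V → [L^3 M] ✗
m ÷ V → [L^-3 M] ✓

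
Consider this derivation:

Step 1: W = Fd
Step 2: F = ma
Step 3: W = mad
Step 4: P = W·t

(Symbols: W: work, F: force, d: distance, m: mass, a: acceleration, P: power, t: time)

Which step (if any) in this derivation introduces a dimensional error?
Step 4

Step 1: W = Fd → LHS [L^2 M T^-2], RHS [L^2 M T^-2] ✓
Step 2: F = ma → LHS [L M T^-2], RHS [L M T^-2] ✓
Step 3: W = mad → LHS [L^2 M T^-2], RHS [L^2 M T^-2] ✓
Step 4: P = W·t → LHS [L^2 M T^-3], RHS [L^2 M T^-1] ✗

The first dimensional inconsistency appears in step 4: P = W·t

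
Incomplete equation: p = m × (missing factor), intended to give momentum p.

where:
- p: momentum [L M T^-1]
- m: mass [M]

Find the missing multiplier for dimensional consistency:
v (velocity), dimensions [L T^-1]

p has dimensions [L M T^-1] and m has dimensions [M].
The missing factor must have dimensions [L M T^-1] / [M] = [L T^-1], i.e. velocity (v).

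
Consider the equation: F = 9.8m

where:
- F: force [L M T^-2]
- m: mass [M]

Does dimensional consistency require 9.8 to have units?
Yes

F has dimensions [L M T^-2], while m alone has dimensions [M]. For the equation to balance, the factor 9.8 must carry dimensions [L T^-2] — it is a dimensional constant (a numerical value of a physical quantity with its units suppressed), not a pure number.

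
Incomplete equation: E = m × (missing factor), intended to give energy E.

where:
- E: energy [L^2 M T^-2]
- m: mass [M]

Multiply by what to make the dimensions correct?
v² (velocity squared), dimensions [L^2 T^-2]

E has dimensions [L^2 M T^-2] and m has dimensions [M].
The missing factor must have dimensions [L^2 M T^-2] / [M] = [L^2 T^-2], i.e. velocity squared (v²).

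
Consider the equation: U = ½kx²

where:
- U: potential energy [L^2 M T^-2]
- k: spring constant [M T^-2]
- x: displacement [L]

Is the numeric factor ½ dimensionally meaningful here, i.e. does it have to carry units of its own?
No

U has dimensions [L^2 M T^-2] and kx² already has dimensions [L^2 M T^-2], so the equation balances without ½ contributing any dimensions. ½ is a pure (dimensionless) number; changing or removing it would not affect dimensional consistency.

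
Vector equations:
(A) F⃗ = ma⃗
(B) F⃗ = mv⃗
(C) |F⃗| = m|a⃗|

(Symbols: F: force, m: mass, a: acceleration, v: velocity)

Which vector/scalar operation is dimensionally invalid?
(B) F⃗ = mv⃗

(A) F⃗ = ma⃗: LHS [L M T^-2], RHS [L M T^-2] ✓ — Force and acceleration are vectors, mass is a scalar
(B) F⃗ = mv⃗: LHS [L M T^-2], RHS [L M T^-1] ✗ — mass times velocity is momentum, not force; should be ma⃗
(C) |F⃗| = m|a⃗|: LHS [L M T^-2], RHS [L M T^-2] ✓ — magnitudes of vectors are scalars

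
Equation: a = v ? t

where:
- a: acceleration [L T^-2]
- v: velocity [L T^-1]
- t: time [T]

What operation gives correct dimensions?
division (÷): a = v ÷ t

a [L T^-2]; v [L T^-1]; t [T].
v × t → [L] ✗
v ÷ t → [L T^-2] ✓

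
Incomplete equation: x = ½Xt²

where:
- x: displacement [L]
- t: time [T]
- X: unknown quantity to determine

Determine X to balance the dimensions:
X = a (acceleration), dimensions [L T^-2]

x has dimensions [L]; the rest of the RHS (½ t²) has dimensions [T^2].
So X must have dimensions [L T^-2] — X = a (acceleration).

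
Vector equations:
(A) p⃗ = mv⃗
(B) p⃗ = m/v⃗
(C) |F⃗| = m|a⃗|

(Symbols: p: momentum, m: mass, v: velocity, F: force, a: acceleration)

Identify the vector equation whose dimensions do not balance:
(B) p⃗ = m/v⃗

(A) p⃗ = mv⃗: LHS [L M T^-1], RHS [L M T^-1] ✓ — mass (scalar) times velocity (vector)
(B) p⃗ = m/v⃗: LHS [L M T^-1], RHS [L^-1 M T] ✗ — momentum is mass times velocity; should be mv⃗ (and division by a vector is undefined)
(C) |F⃗| = m|a⃗|: LHS [L M T^-2], RHS [L M T^-2] ✓ — magnitudes of vectors are scalars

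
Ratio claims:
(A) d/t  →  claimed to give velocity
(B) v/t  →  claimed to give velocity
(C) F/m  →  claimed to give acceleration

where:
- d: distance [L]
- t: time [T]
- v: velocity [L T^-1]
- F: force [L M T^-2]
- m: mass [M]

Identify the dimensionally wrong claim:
(B) v/t does not give velocity

(A) d/t: [L T^-1] = velocity [L T^-1] ✓
(B) v/t: [L T^-2] ≠ velocity [L T^-1] ✗
(C) F/m: [L T^-2] = acceleration [L T^-2] ✓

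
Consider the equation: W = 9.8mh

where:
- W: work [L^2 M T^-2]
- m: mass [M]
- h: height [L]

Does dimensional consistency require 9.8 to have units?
Yes

W has dimensions [L^2 M T^-2], while mh alone has dimensions [L M]. For the equation to balance, the factor 9.8 must carry dimensions [L T^-2] — it is a dimensional constant (a numerical value of a physical quantity with its units suppressed), not a pure number.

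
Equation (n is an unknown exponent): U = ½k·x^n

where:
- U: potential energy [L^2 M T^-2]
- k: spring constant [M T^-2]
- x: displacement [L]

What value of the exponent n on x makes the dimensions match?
n = 2

U has dimensions [L^2 M T^-2]; x has dimensions [L].
The rest of the RHS has dimensions [M T^-2], so x^n must supply [L^2].
With n = 2: ½k·x^2 has dimensions [L^2 M T^-2], matching the LHS ✓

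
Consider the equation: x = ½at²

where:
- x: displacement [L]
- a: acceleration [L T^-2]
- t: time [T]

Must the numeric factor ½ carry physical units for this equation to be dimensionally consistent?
No

x has dimensions [L] and at² already has dimensions [L], so the equation balances without ½ contributing any dimensions. ½ is a pure (dimensionless) number; changing or removing it would not affect dimensional consistency.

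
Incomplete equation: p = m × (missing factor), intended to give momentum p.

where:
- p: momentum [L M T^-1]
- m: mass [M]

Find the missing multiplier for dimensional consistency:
v (velocity), dimensions [L T^-1]

p has dimensions [L M T^-1] and m has dimensions [M].
The missing factor must have dimensions [L M T^-1] / [M] = [L T^-1], i.e. velocity (v).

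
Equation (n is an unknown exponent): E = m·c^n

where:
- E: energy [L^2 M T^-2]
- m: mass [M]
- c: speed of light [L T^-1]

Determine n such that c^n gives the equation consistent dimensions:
n = 2

E has dimensions [L^2 M T^-2]; c has dimensions [L T^-1].
The rest of the RHS has dimensions [M], so c^n must supply [L^2 T^-2].
With n = 2: m·c^2 has dimensions [L^2 M T^-2], matching the LHS ✓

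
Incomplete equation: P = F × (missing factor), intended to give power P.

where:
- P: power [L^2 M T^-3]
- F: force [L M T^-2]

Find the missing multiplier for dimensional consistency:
v (velocity), dimensions [L T^-1]

P has dimensions [L^2 M T^-3] and F has dimensions [L M T^-2].
The missing factor must have dimensions [L^2 M T^-3] / [L M T^-2] = [L T^-1], i.e. velocity (v).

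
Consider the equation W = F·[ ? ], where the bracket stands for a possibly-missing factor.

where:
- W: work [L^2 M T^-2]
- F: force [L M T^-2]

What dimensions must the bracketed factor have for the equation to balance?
[L] — length (e.g. a distance d)

W has dimensions [L^2 M T^-2]; F has dimensions [L M T^-2].
The bracketed factor must supply [L^2 M T^-2] / [L M T^-2] = [L].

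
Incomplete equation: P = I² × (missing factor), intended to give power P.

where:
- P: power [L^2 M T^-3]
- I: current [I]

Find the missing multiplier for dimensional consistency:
R (resistance), dimensions [I^-2 L^2 M T^-3]

P has dimensions [L^2 M T^-3] and I² has dimensions [I^2].
The missing factor must have dimensions [L^2 M T^-3] / [I^2] = [I^-2 L^2 M T^-3], i.e. resistance (R).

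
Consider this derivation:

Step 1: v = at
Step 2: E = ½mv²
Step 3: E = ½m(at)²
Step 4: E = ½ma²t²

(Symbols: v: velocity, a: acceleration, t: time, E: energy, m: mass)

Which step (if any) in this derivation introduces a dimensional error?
No step introduces an error — all steps are dimensionally consistent.

Step 1: v = at → LHS [L T^-1], RHS [L T^-1] ✓
Step 2: E = ½mv² → LHS [L^2 M T^-2], RHS [L^2 M T^-2] ✓
Step 3: E = ½m(at)² → LHS [L^2 M T^-2], RHS [L^2 M T^-2] ✓
Step 4: E = ½ma²t² → LHS [L^2 M T^-2], RHS [L^2 M T^-2] ✓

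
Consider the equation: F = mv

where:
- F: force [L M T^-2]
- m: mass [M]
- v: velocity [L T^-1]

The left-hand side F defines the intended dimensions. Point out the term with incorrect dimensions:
The right-hand side term mv

F has dimensions [L M T^-2], but mv has dimensions [L M T^-1], so the term mv is dimensionally wrong for F.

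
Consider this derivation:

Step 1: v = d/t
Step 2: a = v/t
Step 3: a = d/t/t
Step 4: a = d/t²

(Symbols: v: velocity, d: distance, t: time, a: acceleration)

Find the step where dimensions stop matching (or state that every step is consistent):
No step introduces an error — all steps are dimensionally consistent.

Step 1: v = d/t → LHS [L T^-1], RHS [L T^-1] ✓
Step 2: a = v/t → LHS [L T^-2], RHS [L T^-2] ✓
Step 3: a = d/t/t → LHS [L T^-2], RHS [L T^-2] ✓
Step 4: a = d/t² → LHS [L T^-2], RHS [L T^-2] ✓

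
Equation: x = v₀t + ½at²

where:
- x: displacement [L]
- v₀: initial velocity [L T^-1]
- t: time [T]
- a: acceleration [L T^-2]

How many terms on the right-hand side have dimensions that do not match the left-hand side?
0

LHS x: [L]
- v₀t: [L] ✓
- ½at²: [L] ✓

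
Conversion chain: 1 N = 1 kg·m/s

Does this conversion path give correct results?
The chain is incorrect (it contains an error).

Incorrect: Newton is kg·m/s², not kg·m/s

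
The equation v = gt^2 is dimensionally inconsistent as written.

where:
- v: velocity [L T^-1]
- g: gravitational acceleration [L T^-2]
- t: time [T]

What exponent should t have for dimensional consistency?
The exponent of t should be 1: v = gt

The LHS v has dimensions [L T^-1]; t has dimensions [T].
As written, the RHS gt^2 (exponent 2 on t) has dimensions [L], which does not match.
With exponent 1, the RHS gt has dimensions [L T^-1], matching the LHS.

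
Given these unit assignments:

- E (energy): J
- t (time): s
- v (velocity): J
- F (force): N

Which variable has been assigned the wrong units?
v

The variable v (velocity) should have units m/s, not J.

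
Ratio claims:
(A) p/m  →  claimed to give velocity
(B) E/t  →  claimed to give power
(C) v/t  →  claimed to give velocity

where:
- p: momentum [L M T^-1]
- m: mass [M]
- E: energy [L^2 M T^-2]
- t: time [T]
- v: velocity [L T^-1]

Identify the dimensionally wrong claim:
(C) v/t does not give velocity

(A) p/m: [L T^-1] = velocity [L T^-1] ✓
(B) E/t: [L^2 M T^-3] = power [L^2 M T^-3] ✓
(C) v/t: [L T^-2] ≠ velocity [L T^-1] ✗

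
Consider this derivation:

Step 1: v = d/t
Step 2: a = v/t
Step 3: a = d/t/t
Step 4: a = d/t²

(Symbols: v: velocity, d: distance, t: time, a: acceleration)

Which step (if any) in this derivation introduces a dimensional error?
No step introduces an error — all steps are dimensionally consistent.

Step 1: v = d/t → LHS [L T^-1], RHS [L T^-1] ✓
Step 2: a = v/t → LHS [L T^-2], RHS [L T^-2] ✓
Step 3: a = d/t/t → LHS [L T^-2], RHS [L T^-2] ✓
Step 4: a = d/t² → LHS [L T^-2], RHS [L T^-2] ✓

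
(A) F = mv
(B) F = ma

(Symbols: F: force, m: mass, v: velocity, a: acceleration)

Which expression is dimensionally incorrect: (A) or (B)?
(A)

(A) F = mv: LHS [L M T^-2], RHS [L M T^-1] ✗
(B) F = ma: LHS [L M T^-2], RHS [L M T^-2] ✓

Expression (A) F = mv is dimensionally incorrect.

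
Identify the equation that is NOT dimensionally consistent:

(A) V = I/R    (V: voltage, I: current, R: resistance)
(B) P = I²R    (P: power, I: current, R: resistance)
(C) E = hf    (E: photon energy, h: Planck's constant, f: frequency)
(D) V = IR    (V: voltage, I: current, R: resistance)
(A) V = I/R

The equation (A) V = I/R is dimensionally incorrect.

LHS (V): [I^-1 L^2 M T^-3]
RHS (I/R): [I^3 L^-2 M^-1 T^3] ✗

The dimensions do not match. The other three equations balance.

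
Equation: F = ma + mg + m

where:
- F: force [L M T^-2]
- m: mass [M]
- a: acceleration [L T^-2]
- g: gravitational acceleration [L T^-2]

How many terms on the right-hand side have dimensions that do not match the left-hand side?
1

LHS F: [L M T^-2]
- ma: [L M T^-2] ✓
- mg: [L M T^-2] ✓
- m: [M] ✗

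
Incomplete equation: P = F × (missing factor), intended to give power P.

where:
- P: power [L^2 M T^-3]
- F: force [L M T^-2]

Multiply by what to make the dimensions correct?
v (velocity), dimensions [L T^-1]

P has dimensions [L^2 M T^-3] and F has dimensions [L M T^-2].
The missing factor must have dimensions [L^2 M T^-3] / [L M T^-2] = [L T^-1], i.e. velocity (v).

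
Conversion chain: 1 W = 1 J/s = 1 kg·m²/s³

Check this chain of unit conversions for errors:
The chain is correct (no errors).

Correct: Watt is Joule per second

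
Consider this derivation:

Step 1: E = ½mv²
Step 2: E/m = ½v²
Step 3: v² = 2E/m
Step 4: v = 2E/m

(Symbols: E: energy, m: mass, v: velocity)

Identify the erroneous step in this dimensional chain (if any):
Step 4

Step 1: E = ½mv² → LHS [L^2 M T^-2], RHS [L^2 M T^-2] ✓
Step 2: E/m = ½v² → LHS [L^2 T^-2], RHS [L^2 T^-2] ✓
Step 3: v² = 2E/m → LHS [L^2 T^-2], RHS [L^2 T^-2] ✓
Step 4: v = 2E/m → LHS [L T^-1], RHS [L^2 T^-2] ✗

The first dimensional inconsistency appears in step 4: v = 2E/m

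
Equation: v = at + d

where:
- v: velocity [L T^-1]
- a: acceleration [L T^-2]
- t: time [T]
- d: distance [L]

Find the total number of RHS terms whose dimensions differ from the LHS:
1

LHS v: [L T^-1]
- at: [L T^-1] ✓
- d: [L] ✗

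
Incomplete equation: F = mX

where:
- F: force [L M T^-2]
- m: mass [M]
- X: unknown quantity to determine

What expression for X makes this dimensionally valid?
X = a (acceleration), dimensions [L T^-2]

F has dimensions [L M T^-2]; the rest of the RHS (m) has dimensions [M].
So X must have dimensions [L T^-2] — X = a (acceleration).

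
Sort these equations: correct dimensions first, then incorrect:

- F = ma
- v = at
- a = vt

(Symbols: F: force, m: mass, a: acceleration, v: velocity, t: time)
Dimensionally correct: F = ma, v = at
Dimensionally incorrect: a = vt
Ordered (correct first, then incorrect): F = ma, v = at, a = vt

- F = ma: LHS [L M T^-2], RHS [L M T^-2] → correct ✓
- v = at: LHS [L T^-1], RHS [L T^-1] → correct ✓
- a = vt: LHS [L T^-2], RHS [L] → incorrect ✗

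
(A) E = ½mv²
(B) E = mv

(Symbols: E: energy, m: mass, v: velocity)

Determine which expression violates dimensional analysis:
(B)

(A) E = ½mv²: LHS [L^2 M T^-2], RHS [L^2 M T^-2] ✓
(B) E = mv: LHS [L^2 M T^-2], RHS [L M T^-1] ✗

Expression (B) E = mv is dimensionally incorrect.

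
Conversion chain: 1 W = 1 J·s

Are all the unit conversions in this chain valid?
The chain is incorrect (it contains an error).

Incorrect: Watt is J/s, not J·s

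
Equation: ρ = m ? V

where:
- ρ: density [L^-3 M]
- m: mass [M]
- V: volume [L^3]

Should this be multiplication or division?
division (÷): ρ = m ÷ V

ρ [L^-3 M]; m [M]; V [L^3].
m × V → [L^3 M] ✗
m ÷ V → [L^-3 M] ✓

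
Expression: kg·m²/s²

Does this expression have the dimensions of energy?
Yes

The expression kg·m²/s² has dimensions [L^2 M T^-2], which is exactly energy [L^2 M T^-2].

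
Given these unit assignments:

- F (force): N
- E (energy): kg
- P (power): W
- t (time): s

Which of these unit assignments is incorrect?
E

The variable E (energy) should have units J, not kg.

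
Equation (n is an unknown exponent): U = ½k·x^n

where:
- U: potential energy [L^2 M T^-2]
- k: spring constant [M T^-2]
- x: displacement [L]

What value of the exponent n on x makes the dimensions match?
n = 2

U has dimensions [L^2 M T^-2]; x has dimensions [L].
The rest of the RHS has dimensions [M T^-2], so x^n must supply [L^2].
With n = 2: ½k·x^2 has dimensions [L^2 M T^-2], matching the LHS ✓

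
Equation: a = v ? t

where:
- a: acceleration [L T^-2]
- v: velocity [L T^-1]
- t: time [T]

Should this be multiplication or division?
division (÷): a = v ÷ t

a [L T^-2]; v [L T^-1]; t [T].
v × t → [L] ✗
v ÷ t → [L T^-2] ✓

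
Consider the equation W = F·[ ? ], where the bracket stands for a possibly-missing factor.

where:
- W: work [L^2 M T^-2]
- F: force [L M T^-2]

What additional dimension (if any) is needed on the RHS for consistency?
[L] — length (e.g. a distance d)

W has dimensions [L^2 M T^-2]; F has dimensions [L M T^-2].
The bracketed factor must supply [L^2 M T^-2] / [L M T^-2] = [L].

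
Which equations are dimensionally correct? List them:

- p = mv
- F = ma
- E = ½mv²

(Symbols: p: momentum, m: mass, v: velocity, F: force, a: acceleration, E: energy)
Dimensionally correct: p = mv, F = ma, E = ½mv²
Dimensionally incorrect: none
Ordered (correct first, then incorrect): p = mv, F = ma, E = ½mv²

- p = mv: LHS [L M T^-1], RHS [L M T^-1] → correct ✓
- F = ma: LHS [L M T^-2], RHS [L M T^-2] → correct ✓
- E = ½mv²: LHS [L^2 M T^-2], RHS [L^2 M T^-2] → correct ✓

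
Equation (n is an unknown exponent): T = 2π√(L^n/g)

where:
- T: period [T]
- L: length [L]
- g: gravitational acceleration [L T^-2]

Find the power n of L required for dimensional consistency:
n = 1

T has dimensions [T]; L has dimensions [L].
With n = 1: 2π√(L^1/g) has dimensions [T], matching the LHS ✓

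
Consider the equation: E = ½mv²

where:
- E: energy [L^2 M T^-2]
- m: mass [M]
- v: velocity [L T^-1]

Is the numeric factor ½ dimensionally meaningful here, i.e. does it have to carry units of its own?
No

E has dimensions [L^2 M T^-2] and mv² already has dimensions [L^2 M T^-2], so the equation balances without ½ contributing any dimensions. ½ is a pure (dimensionless) number; changing or removing it would not affect dimensional consistency.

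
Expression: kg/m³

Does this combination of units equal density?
Yes

The expression kg/m³ has dimensions [L^-3 M], which is exactly density [L^-3 M].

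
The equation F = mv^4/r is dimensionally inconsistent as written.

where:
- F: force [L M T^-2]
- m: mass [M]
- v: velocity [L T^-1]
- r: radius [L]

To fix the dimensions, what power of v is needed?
The exponent of v should be 2: F = mv^2/r

The LHS F has dimensions [L M T^-2]; v has dimensions [L T^-1].
As written, the RHS mv^4/r (exponent 4 on v) has dimensions [L^3 M T^-4], which does not match.
With exponent 2, the RHS mv^2/r has dimensions [L M T^-2], matching the LHS.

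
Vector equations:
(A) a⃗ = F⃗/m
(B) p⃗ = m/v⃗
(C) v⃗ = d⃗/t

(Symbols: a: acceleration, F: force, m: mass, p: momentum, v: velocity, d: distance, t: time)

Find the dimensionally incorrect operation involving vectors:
(B) p⃗ = m/v⃗

(A) a⃗ = F⃗/m: LHS [L T^-2], RHS [L T^-2] ✓ — force (vector) divided by mass (scalar)
(B) p⃗ = m/v⃗: LHS [L M T^-1], RHS [L^-1 M T] ✗ — momentum is mass times velocity; should be mv⃗ (and division by a vector is undefined)
(C) v⃗ = d⃗/t: LHS [L T^-1], RHS [L T^-1] ✓ — displacement (vector) divided by time (scalar)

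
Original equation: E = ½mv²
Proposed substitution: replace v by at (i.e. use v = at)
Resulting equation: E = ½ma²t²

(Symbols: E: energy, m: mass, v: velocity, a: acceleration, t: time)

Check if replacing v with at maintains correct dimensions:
Yes

[v] = [L T^-1] and [at] = [L T^-1]. These match, so the substitution replaces a quantity by one of the same dimensions and the result E = ½ma²t² has LHS [L^2 M T^-2] vs RHS [L^2 M T^-2] — still consistent.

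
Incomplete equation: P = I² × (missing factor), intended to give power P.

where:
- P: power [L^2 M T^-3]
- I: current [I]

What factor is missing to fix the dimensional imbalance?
R (resistance), dimensions [I^-2 L^2 M T^-3]

P has dimensions [L^2 M T^-3] and I² has dimensions [I^2].
The missing factor must have dimensions [L^2 M T^-3] / [I^2] = [I^-2 L^2 M T^-3], i.e. resistance (R).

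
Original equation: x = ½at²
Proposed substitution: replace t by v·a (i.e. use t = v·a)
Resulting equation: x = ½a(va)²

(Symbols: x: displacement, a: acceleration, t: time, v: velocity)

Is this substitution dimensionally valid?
No

[t] = [T] and [v·a] = [L^2 T^-3]. These differ, so the substitution replaces a quantity by one of different dimensions and the result x = ½a(va)² has LHS [L] vs RHS [L^5 T^-8] — inconsistent.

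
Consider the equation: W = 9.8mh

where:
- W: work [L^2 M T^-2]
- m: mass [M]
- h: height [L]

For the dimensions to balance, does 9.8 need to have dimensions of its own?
Yes

W has dimensions [L^2 M T^-2], while mh alone has dimensions [L M]. For the equation to balance, the factor 9.8 must carry dimensions [L T^-2] — it is a dimensional constant (a numerical value of a physical quantity with its units suppressed), not a pure number.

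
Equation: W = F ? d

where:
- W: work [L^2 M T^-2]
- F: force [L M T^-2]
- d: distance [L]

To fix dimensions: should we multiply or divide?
multiplication (×): W = F × d

W [L^2 M T^-2]; F [L M T^-2]; d [L].
F × d → [L^2 M T^-2] ✓
F ÷ d → [M T^-2] ✗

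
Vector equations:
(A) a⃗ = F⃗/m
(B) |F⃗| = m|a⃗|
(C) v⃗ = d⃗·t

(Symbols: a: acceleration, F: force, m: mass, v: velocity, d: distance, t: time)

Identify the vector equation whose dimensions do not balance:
(C) v⃗ = d⃗·t

(A) a⃗ = F⃗/m: LHS [L T^-2], RHS [L T^-2] ✓ — force (vector) divided by mass (scalar)
(B) |F⃗| = m|a⃗|: LHS [L M T^-2], RHS [L M T^-2] ✓ — magnitudes of vectors are scalars
(C) v⃗ = d⃗·t: LHS [L T^-1], RHS [L T] ✗ — velocity is displacement per time; should be d⃗/t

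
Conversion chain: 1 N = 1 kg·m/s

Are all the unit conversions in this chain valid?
The chain is incorrect (it contains an error).

Incorrect: Newton is kg·m/s², not kg·m/s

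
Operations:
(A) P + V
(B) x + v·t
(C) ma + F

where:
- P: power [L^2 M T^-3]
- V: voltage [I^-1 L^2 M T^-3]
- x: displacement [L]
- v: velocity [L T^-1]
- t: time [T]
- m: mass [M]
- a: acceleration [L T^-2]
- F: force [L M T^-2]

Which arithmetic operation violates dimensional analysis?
(A) P + V

(A) P + V: P [L^2 M T^-3] and V [I^-1 L^2 M T^-3] — different dimensions cannot be added/subtracted ✗
(B) x + v·t: x [L] and v·t [L] — same dimensions ✓
(C) ma + F: ma [L M T^-2] and F [L M T^-2] — same dimensions ✓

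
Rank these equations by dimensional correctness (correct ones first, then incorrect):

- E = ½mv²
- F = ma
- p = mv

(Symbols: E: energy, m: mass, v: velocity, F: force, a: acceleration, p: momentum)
Dimensionally correct: E = ½mv², F = ma, p = mv
Dimensionally incorrect: none
Ordered (correct first, then incorrect): E = ½mv², F = ma, p = mv

- E = ½mv²: LHS [L^2 M T^-2], RHS [L^2 M T^-2] → correct ✓
- F = ma: LHS [L M T^-2], RHS [L M T^-2] → correct ✓
- p = mv: LHS [L M T^-1], RHS [L M T^-1] → correct ✓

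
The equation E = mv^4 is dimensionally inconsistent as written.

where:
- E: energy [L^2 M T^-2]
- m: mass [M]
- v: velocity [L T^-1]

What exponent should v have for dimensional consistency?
The exponent of v should be 2: E = mv^2

The LHS E has dimensions [L^2 M T^-2]; v has dimensions [L T^-1].
As written, the RHS mv^4 (exponent 4 on v) has dimensions [L^4 M T^-4], which does not match.
With exponent 2, the RHS mv^2 has dimensions [L^2 M T^-2], matching the LHS.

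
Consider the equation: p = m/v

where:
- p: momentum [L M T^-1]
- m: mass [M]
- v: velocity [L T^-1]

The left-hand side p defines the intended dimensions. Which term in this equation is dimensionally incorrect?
The right-hand side term m/v

p has dimensions [L M T^-1], but m/v has dimensions [L^-1 M T], so the term m/v is dimensionally wrong for p.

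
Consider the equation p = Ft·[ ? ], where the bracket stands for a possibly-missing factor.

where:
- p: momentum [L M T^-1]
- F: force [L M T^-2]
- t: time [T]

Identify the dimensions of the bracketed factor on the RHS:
Nothing is missing — the bracketed factor must be dimensionless.

p has dimensions [L M T^-1] and Ft already has dimensions [L M T^-1], so p = Ft is dimensionally complete.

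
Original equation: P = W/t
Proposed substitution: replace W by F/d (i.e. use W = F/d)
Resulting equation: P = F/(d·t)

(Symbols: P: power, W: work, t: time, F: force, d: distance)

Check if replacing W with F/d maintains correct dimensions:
No

[W] = [L^2 M T^-2] and [F/d] = [M T^-2]. These differ, so the substitution replaces a quantity by one of different dimensions and the result P = F/(d·t) has LHS [L^2 M T^-3] vs RHS [M T^-3] — inconsistent.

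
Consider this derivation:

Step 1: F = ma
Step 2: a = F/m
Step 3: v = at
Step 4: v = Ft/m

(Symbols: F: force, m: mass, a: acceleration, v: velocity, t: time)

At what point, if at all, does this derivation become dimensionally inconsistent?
No step introduces an error — all steps are dimensionally consistent.

Step 1: F = ma → LHS [L M T^-2], RHS [L M T^-2] ✓
Step 2: a = F/m → LHS [L T^-2], RHS [L T^-2] ✓
Step 3: v = at → LHS [L T^-1], RHS [L T^-1] ✓
Step 4: v = Ft/m → LHS [L T^-1], RHS [L T^-1] ✓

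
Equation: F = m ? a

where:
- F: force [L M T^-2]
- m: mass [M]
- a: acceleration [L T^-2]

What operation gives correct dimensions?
multiplication (×): F = m × a

F [L M T^-2]; m [M]; a [L T^-2].
m × a → [L M T^-2] ✓
m ÷ a → [L^-1 M T^2] ✗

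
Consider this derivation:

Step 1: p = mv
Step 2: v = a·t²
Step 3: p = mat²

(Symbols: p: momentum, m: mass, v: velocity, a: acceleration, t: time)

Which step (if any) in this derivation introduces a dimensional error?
Step 2

Step 1: p = mv → LHS [L M T^-1], RHS [L M T^-1] ✓
Step 2: v = a·t² → LHS [L T^-1], RHS [L] ✗

The first dimensional inconsistency appears in step 2: v = a·t²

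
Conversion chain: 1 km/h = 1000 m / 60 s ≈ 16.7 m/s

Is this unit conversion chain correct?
The chain is incorrect (it contains an error).

Incorrect: 1 h = 3600 s, not 60 s (1 km/h ≈ 0.278 m/s)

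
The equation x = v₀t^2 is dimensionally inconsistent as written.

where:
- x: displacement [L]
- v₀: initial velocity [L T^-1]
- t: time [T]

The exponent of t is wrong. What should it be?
The exponent of t should be 1: x = v₀t

The LHS x has dimensions [L]; t has dimensions [T].
As written, the RHS v₀t^2 (exponent 2 on t) has dimensions [L T], which does not match.
With exponent 1, the RHS v₀t has dimensions [L], matching the LHS.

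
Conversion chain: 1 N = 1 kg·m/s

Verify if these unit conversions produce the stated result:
The chain is incorrect (it contains an error).

Incorrect: Newton is kg·m/s², not kg·m/s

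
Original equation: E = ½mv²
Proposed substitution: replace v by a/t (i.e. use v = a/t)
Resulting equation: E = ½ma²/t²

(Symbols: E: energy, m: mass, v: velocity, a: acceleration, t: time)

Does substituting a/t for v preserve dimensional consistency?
No

[v] = [L T^-1] and [a/t] = [L T^-3]. These differ, so the substitution replaces a quantity by one of different dimensions and the result E = ½ma²/t² has LHS [L^2 M T^-2] vs RHS [L^2 M T^-6] — inconsistent.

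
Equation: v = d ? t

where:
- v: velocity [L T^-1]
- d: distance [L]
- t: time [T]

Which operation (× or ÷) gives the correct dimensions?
division (÷): v = d ÷ t

v [L T^-1]; d [L]; t [T].
d × t → [L T] ✗
d ÷ t → [L T^-1] ✓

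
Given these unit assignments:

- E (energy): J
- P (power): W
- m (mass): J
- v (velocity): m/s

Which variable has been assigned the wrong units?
m

The variable m (mass) should have units kg, not J.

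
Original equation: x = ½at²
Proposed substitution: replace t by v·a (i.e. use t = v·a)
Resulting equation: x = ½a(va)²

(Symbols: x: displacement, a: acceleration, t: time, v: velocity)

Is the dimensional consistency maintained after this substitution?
No

[t] = [T] and [v·a] = [L^2 T^-3]. These differ, so the substitution replaces a quantity by one of different dimensions and the result x = ½a(va)² has LHS [L] vs RHS [L^5 T^-8] — inconsistent.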